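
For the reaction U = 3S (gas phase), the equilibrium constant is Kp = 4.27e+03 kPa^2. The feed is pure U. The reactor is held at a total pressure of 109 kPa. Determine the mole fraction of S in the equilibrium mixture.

Let X = conversion of U (basis 1 mol U); extent of reaction ξ = X.
Mole table: n_U = 1 − X; n_S = 3X.
Total moles n_T = 1 + 2X.
y_i = n_i/n_T, p_i = y_i·P. Kp = p_S^3 / (p_U).
Setting this equal to 4.27e+03 kPa^2 and taking the physical root (0 < X < 1) gives X = 0.286.
Then n_S = 0.859, n_T = 1.57, so y_S = 0.546.

y_S = 0.546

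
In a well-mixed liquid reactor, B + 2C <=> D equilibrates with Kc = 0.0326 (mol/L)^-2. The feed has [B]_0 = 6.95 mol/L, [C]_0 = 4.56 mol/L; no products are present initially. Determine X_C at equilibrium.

Let X = conversion of C; extent ξ = 4.56X/2 mol/L.
Concentrations: [B] = 6.95 − 2.28X; [C] = 4.56 − 4.56X; [D] = 2.28X.
Kc = [D] / ([B] [C]^2).
Solving Kc = 0.0326 for X ∈ (0,1): X = 0.477.

X = 0.477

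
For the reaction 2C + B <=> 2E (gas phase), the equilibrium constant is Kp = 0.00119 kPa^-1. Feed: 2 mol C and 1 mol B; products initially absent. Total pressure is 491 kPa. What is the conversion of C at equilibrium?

Let X = conversion of C (basis 2 mol C); extent of reaction ξ = X.
Mole table: n_C = 2 − 2X; n_B = 1 − X; n_E = 2X.
n_T = Σnᵢ = 3 − X.
With p_i = (n_i/n_T)P, Kp = p_E^2 / (p_C^2 p_B).
Substituting and setting equal to 0.00119 kPa^-1 gives a polynomial in X; the root in (0,1) is X = 0.282.

X = 0.282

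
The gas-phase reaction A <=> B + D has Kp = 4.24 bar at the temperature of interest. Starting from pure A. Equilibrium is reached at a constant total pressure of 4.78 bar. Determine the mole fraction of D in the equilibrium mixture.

Take 1 mol A as basis and let X be its fractional conversion, so ξ = X.
Species balance: n_A = 1 − X; n_B = X; n_D = X.
n_T = Σnᵢ = 1 + X.
With p_i = (n_i/n_T)P, Kp = p_B p_D / (p_A).
Substituting and setting equal to 4.24 bar gives a polynomial in X; the root in (0,1) is X = 0.686.
Then n_D = 0.686, n_T = 1.69, so y_D = 0.407.

y_D = 0.407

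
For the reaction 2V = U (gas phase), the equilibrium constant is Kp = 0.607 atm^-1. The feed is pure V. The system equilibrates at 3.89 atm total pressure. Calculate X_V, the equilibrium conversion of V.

X = 0.691

Let X = conversion of V (basis 1 mol V); extent of reaction ξ = 0.5X.
Species balance: n_V = 1 − X; n_U = 0.5X.
Total moles n_T = 1 − 0.5X.
y_i = n_i/n_T, p_i = y_i·P. Kp = p_U / (p_V^2).
This yields a degree-2 equation in X; solving on (0,1), X = 0.691.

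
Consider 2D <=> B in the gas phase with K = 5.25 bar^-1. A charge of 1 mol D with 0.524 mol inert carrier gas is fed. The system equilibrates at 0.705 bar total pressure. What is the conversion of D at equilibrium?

Basis: 1 mol D initially; let X = conversion of D. Extent ξ = 0.5X.
Moles: n_D = 1 − X; n_B = 0.5X; n_I = 0.524 (inert).
Summing: n_T = 1.52 − 0.5X.
Mole fractions y_i = n_i/n_T; K = p_B / (p_D^2) with p_i = y_i·P.
This yields a degree-2 equation in X; solving on (0,1), X = 0.672.

X = 0.672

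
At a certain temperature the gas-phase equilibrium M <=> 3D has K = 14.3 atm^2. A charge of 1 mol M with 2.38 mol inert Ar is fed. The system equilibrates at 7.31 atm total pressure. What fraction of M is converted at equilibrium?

Take 1 mol M as basis and let X be its fractional conversion, so ξ = X.
At extent ξ: n_M = 1 − X; n_D = 3X; n_I = 2.38 (inert).
Total moles n_T = 3.38 + 2X.
With p_i = (n_i/n_T)P, K = p_D^3 / (p_M).
Equating to 14.3 atm^2 and solving on 0 < X < 1: X = 0.462.

X = 0.462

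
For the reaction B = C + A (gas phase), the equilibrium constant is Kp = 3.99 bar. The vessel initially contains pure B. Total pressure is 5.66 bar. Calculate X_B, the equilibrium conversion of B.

Take 1 mol B as basis and let X be its fractional conversion, so ξ = X.
Species balance: n_B = 1 − X; n_C = X; n_A = X.
n_T = Σnᵢ = 1 + X.
y_i = n_i/n_T, p_i = y_i·P. Kp = p_C p_A / (p_B).
Setting this equal to 3.99 bar and taking the physical root (0 < X < 1) gives X = 0.643.

X = 0.643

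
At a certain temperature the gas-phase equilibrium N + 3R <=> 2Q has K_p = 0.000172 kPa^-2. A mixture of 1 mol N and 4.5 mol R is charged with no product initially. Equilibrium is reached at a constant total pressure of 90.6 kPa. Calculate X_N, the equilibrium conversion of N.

X = 0.493

Let X = conversion of N (basis 1 mol N); extent of reaction ξ = X.
Mole table: n_N = 1 − X; n_R = 4.5 − 3X; n_Q = 2X.
n_T = Σnᵢ = 5.5 − 2X.
y_i = n_i/n_T, p_i = y_i·P. K_p = p_Q^2 / (p_N p_R^3).
Equating to 0.000172 kPa^-2 and solving on 0 < X < 1: X = 0.493.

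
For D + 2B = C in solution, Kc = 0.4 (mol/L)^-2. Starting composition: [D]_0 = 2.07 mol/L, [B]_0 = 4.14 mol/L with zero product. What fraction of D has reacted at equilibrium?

Let X = conversion of D; extent ξ = 2.07·X mol/L.
Concentrations: [D] = 2.07 − 2.07X; [B] = 4.14 − 4.14X; [C] = 2.07X.
Kc = [C] / ([D] [B]^2).
Equating to 0.4 (mol/L)^-2: the physical root is X = 0.565.

X = 0.565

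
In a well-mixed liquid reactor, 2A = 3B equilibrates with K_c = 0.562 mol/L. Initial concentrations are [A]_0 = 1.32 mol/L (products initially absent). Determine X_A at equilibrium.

Let X = conversion of A; extent ξ = 1.32X/2 mol/L.
Concentrations: [A] = 1.32 − 1.32X; [B] = 1.98X.
K_c = [B]^3 / ([A]^2).
Equating to 0.562 mol/L: the physical root is X = 0.369.

X = 0.369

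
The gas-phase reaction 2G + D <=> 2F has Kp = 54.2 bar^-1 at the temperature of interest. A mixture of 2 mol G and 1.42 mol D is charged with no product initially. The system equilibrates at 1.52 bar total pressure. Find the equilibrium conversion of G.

X = 0.814

Basis: 2 mol G initially; let X = conversion of G. Extent ξ = X.
At extent ξ: n_G = 2 − 2X; n_D = 1.42 − X; n_F = 2X.
n_T = Σnᵢ = 3.42 − X.
y_i = n_i/n_T, p_i = y_i·P. Kp = p_F^2 / (p_G^2 p_D).
Substituting and setting equal to 54.2 bar^-1 gives a polynomial in X; the root in (0,1) is X = 0.814.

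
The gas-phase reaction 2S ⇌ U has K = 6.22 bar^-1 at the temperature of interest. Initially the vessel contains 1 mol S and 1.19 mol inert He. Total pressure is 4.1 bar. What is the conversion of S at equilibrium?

X = 0.830

Let X = conversion of S (basis 1 mol S); extent of reaction ξ = 0.5X.
Mole table: n_S = 1 − X; n_U = 0.5X; n_I = 1.19 (inert).
Total moles n_T = 2.19 − 0.5X.
y_i = n_i/n_T, p_i = y_i·P. K = p_U / (p_S^2).
Substituting and setting equal to 6.22 bar^-1 gives a polynomial in X; the root in (0,1) is X = 0.830.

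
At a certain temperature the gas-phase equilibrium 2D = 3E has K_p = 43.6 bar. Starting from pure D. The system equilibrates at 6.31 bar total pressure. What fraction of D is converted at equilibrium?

Basis: 1 mol D initially; let X = conversion of D. Extent ξ = 0.5X.
Species balance: n_D = 1 − X; n_E = 1.5X.
Summing: n_T = 1 + 0.5X.
y_i = n_i/n_T, p_i = y_i·P. K_p = p_E^3 / (p_D^2).
Substituting and setting equal to 43.6 bar gives a polynomial in X; the root in (0,1) is X = 0.669.

X = 0.669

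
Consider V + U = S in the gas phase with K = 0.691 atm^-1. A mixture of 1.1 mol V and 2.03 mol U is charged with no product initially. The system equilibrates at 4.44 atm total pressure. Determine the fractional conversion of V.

X = 0.628

Basis: 1.1 mol V initially; let X = conversion of V. Extent ξ = 1.1X.
Species balance: n_V = 1.1 − 1.1X; n_U = 2.03 − 1.1X; n_S = 1.1X.
Total moles n_T = 3.13 − 1.1X.
Mole fractions y_i = n_i/n_T; K = p_S / (p_V p_U) with p_i = y_i·P.
This yields a degree-2 equation in X; solving on (0,1), X = 0.628.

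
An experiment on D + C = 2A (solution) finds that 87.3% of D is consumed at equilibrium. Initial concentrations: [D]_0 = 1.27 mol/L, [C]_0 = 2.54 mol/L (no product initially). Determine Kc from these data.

Kc = 21.3

Let X = conversion of D.
Concentrations: [D] = 1.27 − 1.27X; [C] = 2.54 − 1.27X; [A] = 2.54X.
At X = 0.873: [D] = 0.161, [C] = 1.43, [A] = 2.22.
Kc = [A]^2 / ([D] [C]) = 21.3.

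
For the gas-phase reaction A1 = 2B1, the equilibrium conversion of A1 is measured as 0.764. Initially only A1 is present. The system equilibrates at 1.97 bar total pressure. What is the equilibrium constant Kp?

Let X = conversion of A1 (basis 1 mol A1); extent of reaction ξ = X.
Mole table: n_A1 = 1 − X; n_B1 = 2X.
Total moles n_T = 1 + X.
At X = 0.764: n_A1 = 0.236, n_B1 = 1.53, n_T = 1.76.
p_i = (n_i/n_T)·P. Kp = p_B1^2 / (p_A1) = 11 bar.

Kp = 11 bar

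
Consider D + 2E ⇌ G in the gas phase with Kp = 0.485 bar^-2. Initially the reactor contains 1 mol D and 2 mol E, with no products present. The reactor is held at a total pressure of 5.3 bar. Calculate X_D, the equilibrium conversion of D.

Basis: 1 mol D initially; let X = conversion of D. Extent ξ = X.
Mole table: n_D = 1 − X; n_E = 2 − 2X; n_G = X.
n_T = Σnᵢ = 3 − 2X.
Mole fractions y_i = n_i/n_T; Kp = p_G / (p_D p_E^2) with p_i = y_i·P.
This yields a degree-3 equation in X; solving on (0,1), X = 0.677.

X = 0.677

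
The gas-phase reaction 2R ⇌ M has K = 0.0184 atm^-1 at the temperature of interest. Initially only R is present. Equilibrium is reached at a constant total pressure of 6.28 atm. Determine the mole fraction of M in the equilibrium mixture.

Let X = conversion of R (basis 1 mol R); extent of reaction ξ = 0.5X.
At extent ξ: n_R = 1 − X; n_M = 0.5X.
Total moles n_T = 1 − 0.5X.
With p_i = (n_i/n_T)P, K = p_M / (p_R^2).
Equating to 0.0184 atm^-1 and solving on 0 < X < 1: X = 0.173.
Then n_M = 0.0865, n_T = 0.913, so y_M = 0.095.

y_M = 0.095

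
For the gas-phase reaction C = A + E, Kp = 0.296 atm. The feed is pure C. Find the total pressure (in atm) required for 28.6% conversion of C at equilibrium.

P = 3.32 atm

Let X = conversion of C (basis 1 mol C); extent of reaction ξ = X.
At extent ξ: n_C = 1 − X; n_A = X; n_E = X.
Summing: n_T = 1 + X.
Kp = p_A p_E / (p_C) with p_i = (n_i/n_T)·P.
At X = 0.286: the mole-fraction product g(X) = Π y_i^ν_i = 0.08908. Since Kp = g(X)·P^{1}, P = (Kp/g)^(1/1) = (0.296/0.08908)^(1/1) = 3.32 atm.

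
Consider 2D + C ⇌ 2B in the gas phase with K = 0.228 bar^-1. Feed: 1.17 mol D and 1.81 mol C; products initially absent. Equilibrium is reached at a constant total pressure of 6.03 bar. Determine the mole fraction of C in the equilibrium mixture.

y_C = 0.568

Take 1.17 mol D as basis and let X be its fractional conversion, so ξ = 0.585X.
Moles: n_D = 1.17 − 1.17X; n_C = 1.81 − 0.585X; n_B = 1.17X.
Summing: n_T = 2.98 − 0.585X.
With p_i = (n_i/n_T)P, K = p_B^2 / (p_D^2 p_C).
Setting this equal to 0.228 bar^-1 and taking the physical root (0 < X < 1) gives X = 0.469.
Then n_C = 1.54, n_T = 2.71, so y_C = 0.568.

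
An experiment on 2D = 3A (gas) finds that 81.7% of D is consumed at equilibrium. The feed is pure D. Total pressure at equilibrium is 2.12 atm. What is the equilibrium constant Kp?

Let X = conversion of D (basis 1 mol D); extent of reaction ξ = 0.5X.
Species balance: n_D = 1 − X; n_A = 1.5X.
n_T = Σnᵢ = 1 + 0.5X.
At X = 0.817: n_D = 0.183, n_A = 1.23, n_T = 1.41.
p_i = (n_i/n_T)·P. Kp = p_A^3 / (p_D^2) = 82.7 atm.

Kp = 82.7 atm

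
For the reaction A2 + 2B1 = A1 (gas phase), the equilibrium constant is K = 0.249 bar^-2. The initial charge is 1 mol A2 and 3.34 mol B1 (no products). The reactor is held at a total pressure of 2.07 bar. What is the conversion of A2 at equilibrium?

Let X = conversion of A2 (basis 1 mol A2); extent of reaction ξ = X.
Moles: n_A2 = 1 − X; n_B1 = 3.34 − 2X; n_A1 = X.
Summing: n_T = 4.34 − 2X.
Mole fractions y_i = n_i/n_T; K = p_A1 / (p_A2 p_B1^2) with p_i = y_i·P.
This yields a degree-3 equation in X; solving on (0,1), X = 0.359.

X = 0.359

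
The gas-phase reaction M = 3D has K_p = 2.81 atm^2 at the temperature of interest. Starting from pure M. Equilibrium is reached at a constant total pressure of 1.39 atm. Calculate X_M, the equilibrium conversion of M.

Basis: 1 mol M initially; let X = conversion of M. Extent ξ = X.
Moles: n_M = 1 − X; n_D = 3X.
Total moles n_T = 1 + 2X.
With p_i = (n_i/n_T)P, K_p = p_D^3 / (p_M).
Equating to 2.81 atm^2 and solving on 0 < X < 1: X = 0.476.

X = 0.476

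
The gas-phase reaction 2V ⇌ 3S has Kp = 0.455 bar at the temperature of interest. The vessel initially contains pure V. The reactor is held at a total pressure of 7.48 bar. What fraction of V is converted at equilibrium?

X = 0.229

Take 1 mol V as basis and let X be its fractional conversion, so ξ = 0.5X.
Moles: n_V = 1 − X; n_S = 1.5X.
n_T = Σnᵢ = 1 + 0.5X.
y_i = n_i/n_T, p_i = y_i·P. Kp = p_S^3 / (p_V^2).
Substituting and setting equal to 0.455 bar gives a polynomial in X; the root in (0,1) is X = 0.229.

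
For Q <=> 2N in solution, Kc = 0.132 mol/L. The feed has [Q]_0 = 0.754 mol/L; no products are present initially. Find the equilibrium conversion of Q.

X = 0.188

Let X = conversion of Q; extent ξ = 0.754·X mol/L.
Concentrations: [Q] = 0.754 − 0.754X; [N] = 1.51X.
Kc = [N]^2 / ([Q]).
Solving Kc = 0.132 for X ∈ (0,1): X = 0.188.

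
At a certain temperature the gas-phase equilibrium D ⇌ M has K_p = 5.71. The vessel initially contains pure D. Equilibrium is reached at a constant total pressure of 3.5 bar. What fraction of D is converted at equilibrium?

Let X = conversion of D (basis 1 mol D); extent of reaction ξ = X.
At extent ξ: n_D = 1 − X; n_M = X.
n_T stays at 1 (no change in mole number).
y_i = n_i/n_T, p_i = y_i·P. K_p = p_M / (p_D).
Setting this equal to 5.71 and taking the physical root (0 < X < 1) gives X = 0.851.

X = 0.851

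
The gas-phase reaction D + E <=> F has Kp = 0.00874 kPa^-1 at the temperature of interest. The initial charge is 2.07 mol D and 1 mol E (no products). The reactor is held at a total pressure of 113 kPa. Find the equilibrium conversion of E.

Let X = conversion of E (basis 1 mol E); extent of reaction ξ = X.
At extent ξ: n_D = 2.07 − X; n_E = 1 − X; n_F = X.
Total moles n_T = 3.07 − X.
Mole fractions y_i = n_i/n_T; Kp = p_F / (p_D p_E) with p_i = y_i·P.
Equating to 0.00874 kPa^-1 and solving on 0 < X < 1: X = 0.383.

X = 0.383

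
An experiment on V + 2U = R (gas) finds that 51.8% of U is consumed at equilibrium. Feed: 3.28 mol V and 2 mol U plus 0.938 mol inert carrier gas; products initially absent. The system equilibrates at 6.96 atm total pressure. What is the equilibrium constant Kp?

Kp = 0.112 atm^-2

Let X = conversion of U (basis 2 mol U); extent of reaction ξ = X.
At extent ξ: n_V = 3.28 − X; n_U = 2 − 2X; n_R = X; n_I = 0.938 (inert).
n_T = Σnᵢ = 6.22 − 2X.
At X = 0.518: n_V = 2.76, n_U = 0.964, n_R = 0.518, n_T = 5.18.
p_i = (n_i/n_T)·P. Kp = p_R / (p_V p_U^2) = 0.112 atm^-2.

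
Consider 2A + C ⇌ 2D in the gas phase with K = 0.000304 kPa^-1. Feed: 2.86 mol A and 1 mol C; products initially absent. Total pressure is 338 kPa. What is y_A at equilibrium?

Let X = conversion of C (basis 1 mol C); extent of reaction ξ = X.
Species balance: n_A = 2.86 − 2X; n_C = 1 − X; n_D = 2X.
Total moles n_T = 3.86 − X.
y_i = n_i/n_T, p_i = y_i·P. K = p_D^2 / (p_A^2 p_C).
Substituting and setting equal to 0.000304 kPa^-1 gives a polynomial in X; the root in (0,1) is X = 0.187.
Then n_A = 2.49, n_T = 3.67, so y_A = 0.677.

y_A = 0.677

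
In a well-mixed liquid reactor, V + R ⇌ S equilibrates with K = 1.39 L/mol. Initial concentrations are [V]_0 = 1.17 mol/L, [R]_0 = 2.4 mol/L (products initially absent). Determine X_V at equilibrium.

X = 0.689

Let X = conversion of V; extent ξ = 1.17·X mol/L.
Concentrations: [V] = 1.17 − 1.17X; [R] = 2.4 − 1.17X; [S] = 1.17X.
K = [S] / ([V] [R]).
Equating to 1.39 L/mol: the physical root is X = 0.689.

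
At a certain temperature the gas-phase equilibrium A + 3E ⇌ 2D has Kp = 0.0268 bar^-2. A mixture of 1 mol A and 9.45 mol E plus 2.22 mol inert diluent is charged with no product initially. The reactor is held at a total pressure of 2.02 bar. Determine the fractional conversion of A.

X = 0.290

Let X = conversion of A (basis 1 mol A); extent of reaction ξ = X.
Mole table: n_A = 1 − X; n_E = 9.45 − 3X; n_D = 2X; n_I = 2.22 (inert).
Summing: n_T = 12.7 − 2X.
y_i = n_i/n_T, p_i = y_i·P. Kp = p_D^2 / (p_A p_E^3).
Equating to 0.0268 bar^-2 and solving on 0 < X < 1: X = 0.290.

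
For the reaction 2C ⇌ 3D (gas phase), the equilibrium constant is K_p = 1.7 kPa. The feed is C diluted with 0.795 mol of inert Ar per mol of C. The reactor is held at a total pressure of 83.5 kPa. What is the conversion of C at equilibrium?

Basis: 1 mol C initially; let X = conversion of C. Extent ξ = 0.5X.
Moles: n_C = 1 − X; n_D = 1.5X; n_I = 0.795 (inert).
Total moles n_T = 1.79 + 0.5X.
y_i = n_i/n_T, p_i = y_i·P. K_p = p_D^3 / (p_C^2).
This yields a degree-3 equation in X; solving on (0,1), X = 0.195.

X = 0.195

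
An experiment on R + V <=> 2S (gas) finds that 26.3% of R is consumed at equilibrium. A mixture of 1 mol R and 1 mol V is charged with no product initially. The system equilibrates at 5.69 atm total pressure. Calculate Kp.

Kp = 0.509

Take 1 mol R as basis and let X be its fractional conversion, so ξ = X.
Moles: n_R = 1 − X; n_V = 1 − X; n_S = 2X.
Total moles n_T = 2 (Δν = 0, constant).
At X = 0.263: n_R = 0.737, n_V = 0.737, n_S = 0.526, n_T = 2.
p_i = (n_i/n_T)·P. Kp = p_S^2 / (p_R p_V) = 0.509.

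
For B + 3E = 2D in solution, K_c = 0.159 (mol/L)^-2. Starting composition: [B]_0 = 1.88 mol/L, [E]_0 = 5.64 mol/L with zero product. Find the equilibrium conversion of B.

X = 0.496

Let X = conversion of B; extent ξ = 1.88·X mol/L.
Concentrations: [B] = 1.88 − 1.88X; [E] = 5.64 − 5.64X; [D] = 3.76X.
K_c = [D]^2 / ([B] [E]^3).
Equating to 0.159 (mol/L)^-2: the physical root is X = 0.496.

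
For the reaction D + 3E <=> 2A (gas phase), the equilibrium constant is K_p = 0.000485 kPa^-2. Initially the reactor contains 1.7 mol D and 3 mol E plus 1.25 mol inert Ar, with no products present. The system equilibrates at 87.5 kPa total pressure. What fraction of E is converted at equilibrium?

Take 3 mol E as basis and let X be its fractional conversion, so ξ = X.
At extent ξ: n_D = 1.7 − X; n_E = 3 − 3X; n_A = 2X; n_I = 1.25 (inert).
n_T = Σnᵢ = 5.95 − 2X.
Mole fractions y_i = n_i/n_T; K_p = p_A^2 / (p_D p_E^3) with p_i = y_i·P.
Setting this equal to 0.000485 kPa^-2 and taking the physical root (0 < X < 1) gives X = 0.451.

X = 0.451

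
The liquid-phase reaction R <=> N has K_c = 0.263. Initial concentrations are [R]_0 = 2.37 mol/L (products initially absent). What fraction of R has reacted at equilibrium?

Let X = conversion of R; extent ξ = 2.37·X mol/L.
Concentrations: [R] = 2.37 − 2.37X; [N] = 2.37X.
K_c = [N] / ([R]).
Equating to 0.263: the physical root is X = 0.208.

X = 0.208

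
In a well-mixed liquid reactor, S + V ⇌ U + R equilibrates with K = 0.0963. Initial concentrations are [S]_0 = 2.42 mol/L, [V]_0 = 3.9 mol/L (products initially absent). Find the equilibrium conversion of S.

Let X = conversion of S; extent ξ = 2.42·X mol/L.
Concentrations: [S] = 2.42 − 2.42X; [V] = 3.9 − 2.42X; [U] = 2.42X; [R] = 2.42X.
K = [U] [R] / ([S] [V]).
Setting equal to 0.0963 and solving for X on (0,1) gives X = 0.298.

X = 0.298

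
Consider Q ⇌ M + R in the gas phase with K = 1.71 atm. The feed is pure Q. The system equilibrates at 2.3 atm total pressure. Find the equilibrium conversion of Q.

Take 1 mol Q as basis and let X be its fractional conversion, so ξ = X.
At extent ξ: n_Q = 1 − X; n_M = X; n_R = X.
Summing: n_T = 1 + X.
y_i = n_i/n_T, p_i = y_i·P. K = p_M p_R / (p_Q).
Setting this equal to 1.71 atm and taking the physical root (0 < X < 1) gives X = 0.653.

X = 0.653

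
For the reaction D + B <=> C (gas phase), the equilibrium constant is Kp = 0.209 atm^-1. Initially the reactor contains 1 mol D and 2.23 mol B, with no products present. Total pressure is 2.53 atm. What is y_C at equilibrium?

Take 1 mol D as basis and let X be its fractional conversion, so ξ = X.
Species balance: n_D = 1 − X; n_B = 2.23 − X; n_C = X.
Summing: n_T = 3.23 − X.
Mole fractions y_i = n_i/n_T; Kp = p_C / (p_D p_B) with p_i = y_i·P.
This yields a degree-2 equation in X; solving on (0,1), X = 0.260.
Then n_C = 0.26, n_T = 2.97, so y_C = 0.087.

y_C = 0.087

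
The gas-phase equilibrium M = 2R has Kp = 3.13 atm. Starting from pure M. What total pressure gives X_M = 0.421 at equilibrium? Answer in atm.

Basis: 1 mol M initially; let X = conversion of M. Extent ξ = X.
Mole table: n_M = 1 − X; n_R = 2X.
n_T = Σnᵢ = 1 + X.
Kp = p_R^2 / (p_M) with p_i = (n_i/n_T)·P.
At X = 0.421: the mole-fraction product g(X) = Π y_i^ν_i = 0.8617. Since Kp = g(X)·P^{1}, P = (Kp/g)^(1/1) = (3.13/0.8617)^(1/1) = 3.63 atm.

P = 3.63 atm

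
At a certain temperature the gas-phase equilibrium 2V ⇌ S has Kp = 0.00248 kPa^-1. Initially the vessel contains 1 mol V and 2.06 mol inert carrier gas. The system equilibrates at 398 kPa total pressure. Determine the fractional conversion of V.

Basis: 1 mol V initially; let X = conversion of V. Extent ξ = 0.5X.
At extent ξ: n_V = 1 − X; n_S = 0.5X; n_I = 2.06 (inert).
Total moles n_T = 3.06 − 0.5X.
With p_i = (n_i/n_T)P, Kp = p_S / (p_V^2).
This yields a degree-2 equation in X; solving on (0,1), X = 0.317.

X = 0.317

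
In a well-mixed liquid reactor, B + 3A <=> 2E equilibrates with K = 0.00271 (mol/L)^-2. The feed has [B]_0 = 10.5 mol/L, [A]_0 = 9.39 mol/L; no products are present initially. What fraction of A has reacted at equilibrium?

X = 0.368

Let X = conversion of A; extent ξ = 9.39X/3 mol/L.
Concentrations: [B] = 10.5 − 3.13X; [A] = 9.39 − 9.39X; [E] = 6.26X.
K = [E]^2 / ([B] [A]^3).
This equals 0.00271 at X = 0.368 (the root in 0 < X < 1).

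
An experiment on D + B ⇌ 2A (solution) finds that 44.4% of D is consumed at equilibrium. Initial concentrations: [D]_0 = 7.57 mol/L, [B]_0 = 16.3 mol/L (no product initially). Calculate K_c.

K_c = 0.83

Let X = conversion of D.
Concentrations: [D] = 7.57 − 7.57X; [B] = 16.3 − 7.57X; [A] = 15.1X.
At X = 0.444: [D] = 4.21, [B] = 12.9, [A] = 6.72.
K_c = [A]^2 / ([D] [B]) = 0.83.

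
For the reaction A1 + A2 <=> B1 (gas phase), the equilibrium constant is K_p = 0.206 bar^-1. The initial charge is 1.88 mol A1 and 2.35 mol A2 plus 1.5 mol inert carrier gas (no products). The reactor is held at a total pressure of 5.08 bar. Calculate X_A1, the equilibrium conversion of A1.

Let X = conversion of A1 (basis 1.88 mol A1); extent of reaction ξ = 1.88X.
Mole table: n_A1 = 1.88 − 1.88X; n_A2 = 2.35 − 1.88X; n_B1 = 1.88X; n_I = 1.5 (inert).
Total moles n_T = 5.73 − 1.88X.
With p_i = (n_i/n_T)P, K_p = p_B1 / (p_A1 p_A2).
Substituting and setting equal to 0.206 bar^-1 gives a polynomial in X; the root in (0,1) is X = 0.270.

X = 0.270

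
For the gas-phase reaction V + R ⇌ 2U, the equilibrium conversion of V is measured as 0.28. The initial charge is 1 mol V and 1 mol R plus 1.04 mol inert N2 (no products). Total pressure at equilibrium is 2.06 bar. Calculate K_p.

K_p = 0.605

Take 1 mol V as basis and let X be its fractional conversion, so ξ = X.
At extent ξ: n_V = 1 − X; n_R = 1 − X; n_U = 2X; n_I = 1.04 (inert).
Total moles n_T = 3.04 (Δν = 0, constant).
At X = 0.28: n_V = 0.72, n_R = 0.72, n_U = 0.56, n_T = 3.04.
p_i = (n_i/n_T)·P. K_p = p_U^2 / (p_V p_R) = 0.605.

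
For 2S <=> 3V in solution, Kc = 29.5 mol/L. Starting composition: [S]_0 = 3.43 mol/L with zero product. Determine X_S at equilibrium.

X = 0.662

Let X = conversion of S; extent ξ = 3.43X/2 mol/L.
Concentrations: [S] = 3.43 − 3.43X; [V] = 5.15X.
Kc = [V]^3 / ([S]^2).
This equals 29.5 at X = 0.662 (the root in 0 < X < 1).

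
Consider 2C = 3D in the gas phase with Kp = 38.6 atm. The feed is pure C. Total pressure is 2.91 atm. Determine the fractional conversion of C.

Basis: 1 mol C initially; let X = conversion of C. Extent ξ = 0.5X.
Moles: n_C = 1 − X; n_D = 1.5X.
n_T = Σnᵢ = 1 + 0.5X.
Mole fractions y_i = n_i/n_T; Kp = p_D^3 / (p_C^2) with p_i = y_i·P.
This yields a degree-3 equation in X; solving on (0,1), X = 0.730.

X = 0.730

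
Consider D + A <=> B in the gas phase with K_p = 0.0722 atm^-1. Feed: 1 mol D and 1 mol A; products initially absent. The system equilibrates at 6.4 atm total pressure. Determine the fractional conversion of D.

X = 0.173

Basis: 1 mol D initially; let X = conversion of D. Extent ξ = X.
Moles: n_D = 1 − X; n_A = 1 − X; n_B = X.
n_T = Σnᵢ = 2 − X.
With p_i = (n_i/n_T)P, K_p = p_B / (p_D p_A).
Equating to 0.0722 atm^-1 and solving on 0 < X < 1: X = 0.173.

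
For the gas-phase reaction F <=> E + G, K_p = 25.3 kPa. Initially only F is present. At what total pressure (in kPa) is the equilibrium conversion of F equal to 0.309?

Basis: 1 mol F initially; let X = conversion of F. Extent ξ = X.
Species balance: n_F = 1 − X; n_E = X; n_G = X.
Total moles n_T = 1 + X.
K_p = p_E p_G / (p_F) with p_i = (n_i/n_T)·P.
At X = 0.309: the mole-fraction product g(X) = Π y_i^ν_i = 0.1056. Since K_p = g(X)·P^{1}, P = (K_p/g)^(1/1) = (25.3/0.1056)^(1/1) = 240 kPa.

P = 240 kPa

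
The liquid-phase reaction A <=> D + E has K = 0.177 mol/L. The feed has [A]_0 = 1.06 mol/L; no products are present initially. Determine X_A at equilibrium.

X = 0.334

Let X = conversion of A; extent ξ = 1.06·X mol/L.
Concentrations: [A] = 1.06 − 1.06X; [D] = 1.06X; [E] = 1.06X.
K = [D] [E] / ([A]).
Setting equal to 0.177 and solving for X on (0,1) gives X = 0.334.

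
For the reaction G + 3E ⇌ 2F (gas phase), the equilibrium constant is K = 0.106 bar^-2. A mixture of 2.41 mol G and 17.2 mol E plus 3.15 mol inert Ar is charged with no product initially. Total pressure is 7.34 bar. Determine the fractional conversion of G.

Basis: 2.41 mol G initially; let X = conversion of G. Extent ξ = 2.41X.
Mole table: n_G = 2.41 − 2.41X; n_E = 17.2 − 7.23X; n_F = 4.82X; n_I = 3.15 (inert).
Summing: n_T = 22.8 − 4.82X.
Mole fractions y_i = n_i/n_T; K = p_F^2 / (p_G p_E^3) with p_i = y_i·P.
Equating to 0.106 bar^-2 and solving on 0 < X < 1: X = 0.770.

X = 0.770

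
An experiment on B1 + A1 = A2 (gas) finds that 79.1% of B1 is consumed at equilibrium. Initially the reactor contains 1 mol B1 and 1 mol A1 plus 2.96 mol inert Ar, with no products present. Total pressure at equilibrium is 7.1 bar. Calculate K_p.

K_p = 10.6 bar^-1

Take 1 mol B1 as basis and let X be its fractional conversion, so ξ = X.
Mole table: n_B1 = 1 − X; n_A1 = 1 − X; n_A2 = X; n_I = 2.96 (inert).
Summing: n_T = 4.96 − X.
At X = 0.791: n_B1 = 0.209, n_A1 = 0.209, n_A2 = 0.791, n_T = 4.17.
p_i = (n_i/n_T)·P. K_p = p_A2 / (p_B1 p_A1) = 10.6 bar^-1.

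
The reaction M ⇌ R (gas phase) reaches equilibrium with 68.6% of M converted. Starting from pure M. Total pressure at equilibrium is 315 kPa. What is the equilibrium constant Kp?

Kp = 2.18

Take 1 mol M as basis and let X be its fractional conversion, so ξ = X.
Mole table: n_M = 1 − X; n_R = X.
Total moles n_T = 1 (Δν = 0, constant).
At X = 0.686: n_M = 0.314, n_R = 0.686, n_T = 1.
p_i = (n_i/n_T)·P. Kp = p_R / (p_M) = 2.18.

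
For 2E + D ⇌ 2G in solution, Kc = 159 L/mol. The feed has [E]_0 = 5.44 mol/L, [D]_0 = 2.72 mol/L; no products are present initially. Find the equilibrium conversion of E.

Let X = conversion of E; extent ξ = 5.44X/2 mol/L.
Concentrations: [E] = 5.44 − 5.44X; [D] = 2.72 − 2.72X; [G] = 5.44X.
Kc = [G]^2 / ([E]^2 [D]).
Equating to 159 L/mol: the physical root is X = 0.879.

X = 0.879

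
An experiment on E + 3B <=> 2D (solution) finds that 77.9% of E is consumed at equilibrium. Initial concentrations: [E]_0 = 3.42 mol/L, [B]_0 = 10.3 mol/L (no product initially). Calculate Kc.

Let X = conversion of E.
Concentrations: [E] = 3.42 − 3.42X; [B] = 10.3 − 10.3X; [D] = 6.84X.
At X = 0.779: [E] = 0.756, [B] = 2.31, [D] = 5.33.
Kc = [D]^2 / ([E] [B]^3) = 3.06 (mol/L)^-2.

Kc = 3.06 (mol/L)^-2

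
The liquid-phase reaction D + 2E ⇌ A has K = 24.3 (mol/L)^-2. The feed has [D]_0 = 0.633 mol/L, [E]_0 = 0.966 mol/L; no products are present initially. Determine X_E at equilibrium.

X = 0.755

Let X = conversion of E; extent ξ = 0.966X/2 mol/L.
Concentrations: [D] = 0.633 − 0.483X; [E] = 0.966 − 0.966X; [A] = 0.483X.
K = [A] / ([D] [E]^2).
This equals 24.3 at X = 0.755 (the root in 0 < X < 1).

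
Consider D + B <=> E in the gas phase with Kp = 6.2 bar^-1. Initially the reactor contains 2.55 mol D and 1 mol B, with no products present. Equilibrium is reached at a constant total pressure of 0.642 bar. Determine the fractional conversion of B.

X = 0.720

Let X = conversion of B (basis 1 mol B); extent of reaction ξ = X.
At extent ξ: n_D = 2.55 − X; n_B = 1 − X; n_E = X.
Summing: n_T = 3.55 − X.
Mole fractions y_i = n_i/n_T; Kp = p_E / (p_D p_B) with p_i = y_i·P.
Setting this equal to 6.2 bar^-1 and taking the physical root (0 < X < 1) gives X = 0.720.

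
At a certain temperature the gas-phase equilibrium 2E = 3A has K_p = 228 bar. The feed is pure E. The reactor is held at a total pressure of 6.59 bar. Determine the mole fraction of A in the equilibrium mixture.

Basis: 1 mol E initially; let X = conversion of E. Extent ξ = 0.5X.
Species balance: n_E = 1 − X; n_A = 1.5X.
n_T = Σnᵢ = 1 + 0.5X.
y_i = n_i/n_T, p_i = y_i·P. K_p = p_A^3 / (p_E^2).
This yields a degree-3 equation in X; solving on (0,1), X = 0.808.
Then n_A = 1.21, n_T = 1.4, so y_A = 0.864.

y_A = 0.864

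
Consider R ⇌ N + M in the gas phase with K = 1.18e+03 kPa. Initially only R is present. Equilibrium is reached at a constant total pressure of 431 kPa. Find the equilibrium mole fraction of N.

y_N = 0.461

Basis: 1 mol R initially; let X = conversion of R. Extent ξ = X.
Species balance: n_R = 1 − X; n_N = X; n_M = X.
Total moles n_T = 1 + X.
Mole fractions y_i = n_i/n_T; K = p_N p_M / (p_R) with p_i = y_i·P.
This yields a degree-2 equation in X; solving on (0,1), X = 0.856.
Then n_N = 0.856, n_T = 1.86, so y_N = 0.461.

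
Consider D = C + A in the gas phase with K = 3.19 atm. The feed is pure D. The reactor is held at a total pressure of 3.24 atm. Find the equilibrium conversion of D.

Basis: 1 mol D initially; let X = conversion of D. Extent ξ = X.
At extent ξ: n_D = 1 − X; n_C = X; n_A = X.
Total moles n_T = 1 + X.
Mole fractions y_i = n_i/n_T; K = p_C p_A / (p_D) with p_i = y_i·P.
This yields a degree-2 equation in X; solving on (0,1), X = 0.704.

X = 0.704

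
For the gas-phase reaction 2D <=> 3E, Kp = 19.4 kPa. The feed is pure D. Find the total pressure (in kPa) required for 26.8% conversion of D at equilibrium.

P = 181 kPa

Let X = conversion of D (basis 1 mol D); extent of reaction ξ = 0.5X.
Species balance: n_D = 1 − X; n_E = 1.5X.
n_T = Σnᵢ = 1 + 0.5X.
Kp = p_E^3 / (p_D^2) with p_i = (n_i/n_T)·P.
At X = 0.268: the mole-fraction product g(X) = Π y_i^ν_i = 0.1069. Since Kp = g(X)·P^{1}, P = (Kp/g)^(1/1) = (19.4/0.1069)^(1/1) = 181 kPa.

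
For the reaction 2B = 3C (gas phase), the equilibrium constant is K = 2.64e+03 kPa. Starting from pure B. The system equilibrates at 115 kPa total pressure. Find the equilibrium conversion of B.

Basis: 1 mol B initially; let X = conversion of B. Extent ξ = 0.5X.
Species balance: n_B = 1 − X; n_C = 1.5X.
n_T = Σnᵢ = 1 + 0.5X.
Mole fractions y_i = n_i/n_T; K = p_C^3 / (p_B^2) with p_i = y_i·P.
Substituting and setting equal to 2.64e+03 kPa gives a polynomial in X; the root in (0,1) is X = 0.777.

X = 0.777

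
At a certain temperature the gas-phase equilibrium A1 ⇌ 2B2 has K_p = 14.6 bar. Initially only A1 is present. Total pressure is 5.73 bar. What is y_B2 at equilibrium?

Basis: 1 mol A1 initially; let X = conversion of A1. Extent ξ = X.
Moles: n_A1 = 1 − X; n_B2 = 2X.
Total moles n_T = 1 + X.
y_i = n_i/n_T, p_i = y_i·P. K_p = p_B2^2 / (p_A1).
Setting this equal to 14.6 bar and taking the physical root (0 < X < 1) gives X = 0.624.
Then n_B2 = 1.25, n_T = 1.62, so y_B2 = 0.768.

y_B2 = 0.768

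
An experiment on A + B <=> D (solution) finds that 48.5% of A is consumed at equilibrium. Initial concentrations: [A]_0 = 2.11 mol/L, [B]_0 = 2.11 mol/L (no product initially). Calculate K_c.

Let X = conversion of A.
Concentrations: [A] = 2.11 − 2.11X; [B] = 2.11 − 2.11X; [D] = 2.11X.
At X = 0.485: [A] = 1.09, [B] = 1.09, [D] = 1.02.
K_c = [D] / ([A] [B]) = 0.867 L/mol.

K_c = 0.867 L/mol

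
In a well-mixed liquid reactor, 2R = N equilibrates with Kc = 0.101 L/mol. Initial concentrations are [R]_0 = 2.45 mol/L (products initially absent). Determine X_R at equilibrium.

Let X = conversion of R; extent ξ = 2.45X/2 mol/L.
Concentrations: [R] = 2.45 − 2.45X; [N] = 1.23X.
Kc = [N] / ([R]^2).
Setting equal to 0.101 and solving for X on (0,1) gives X = 0.266.

X = 0.266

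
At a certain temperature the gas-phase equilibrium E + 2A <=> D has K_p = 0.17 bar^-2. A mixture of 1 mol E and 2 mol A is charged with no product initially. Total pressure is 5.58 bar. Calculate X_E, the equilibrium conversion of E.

X = 0.545

Let X = conversion of E (basis 1 mol E); extent of reaction ξ = X.
Moles: n_E = 1 − X; n_A = 2 − 2X; n_D = X.
n_T = Σnᵢ = 3 − 2X.
With p_i = (n_i/n_T)P, K_p = p_D / (p_E p_A^2).
Setting this equal to 0.17 bar^-2 and taking the physical root (0 < X < 1) gives X = 0.545.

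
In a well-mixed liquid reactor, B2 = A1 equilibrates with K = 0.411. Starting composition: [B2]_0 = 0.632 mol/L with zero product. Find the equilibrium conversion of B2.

X = 0.291

Let X = conversion of B2; extent ξ = 0.632·X mol/L.
Concentrations: [B2] = 0.632 − 0.632X; [A1] = 0.632X.
K = [A1] / ([B2]).
Setting equal to 0.411 and solving for X on (0,1) gives X = 0.291.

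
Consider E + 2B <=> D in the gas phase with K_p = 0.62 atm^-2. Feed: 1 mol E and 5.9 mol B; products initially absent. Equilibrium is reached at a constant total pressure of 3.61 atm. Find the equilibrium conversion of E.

Let X = conversion of E (basis 1 mol E); extent of reaction ξ = X.
At extent ξ: n_E = 1 − X; n_B = 5.9 − 2X; n_D = X.
n_T = Σnᵢ = 6.9 − 2X.
Mole fractions y_i = n_i/n_T; K_p = p_D / (p_E p_B^2) with p_i = y_i·P.
Setting this equal to 0.62 atm^-2 and taking the physical root (0 < X < 1) gives X = 0.841.

X = 0.841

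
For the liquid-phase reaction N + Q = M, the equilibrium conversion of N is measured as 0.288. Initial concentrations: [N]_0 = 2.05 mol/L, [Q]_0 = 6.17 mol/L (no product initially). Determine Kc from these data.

Kc = 0.0725 L/mol

Let X = conversion of N.
Concentrations: [N] = 2.05 − 2.05X; [Q] = 6.17 − 2.05X; [M] = 2.05X.
At X = 0.288: [N] = 1.46, [Q] = 5.58, [M] = 0.59.
Kc = [M] / ([N] [Q]) = 0.0725 L/mol.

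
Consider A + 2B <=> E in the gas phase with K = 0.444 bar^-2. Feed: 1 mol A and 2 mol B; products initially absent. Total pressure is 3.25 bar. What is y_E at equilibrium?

Let X = conversion of A (basis 1 mol A); extent of reaction ξ = X.
Moles: n_A = 1 − X; n_B = 2 − 2X; n_E = X.
Summing: n_T = 3 − 2X.
Mole fractions y_i = n_i/n_T; K = p_E / (p_A p_B^2) with p_i = y_i·P.
Setting this equal to 0.444 bar^-2 and taking the physical root (0 < X < 1) gives X = 0.526.
Then n_E = 0.526, n_T = 1.95, so y_E = 0.270.

y_E = 0.270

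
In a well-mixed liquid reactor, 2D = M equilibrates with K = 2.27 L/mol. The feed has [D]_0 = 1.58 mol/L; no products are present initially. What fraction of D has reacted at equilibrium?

X = 0.690

Let X = conversion of D; extent ξ = 1.58X/2 mol/L.
Concentrations: [D] = 1.58 − 1.58X; [M] = 0.79X.
K = [M] / ([D]^2).
Solving K = 2.27 for X ∈ (0,1): X = 0.690.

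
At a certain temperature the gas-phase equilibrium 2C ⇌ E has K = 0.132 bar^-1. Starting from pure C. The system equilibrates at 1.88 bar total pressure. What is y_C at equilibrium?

y_C = 0.829

Take 1 mol C as basis and let X be its fractional conversion, so ξ = 0.5X.
Mole table: n_C = 1 − X; n_E = 0.5X.
Total moles n_T = 1 − 0.5X.
y_i = n_i/n_T, p_i = y_i·P. K = p_E / (p_C^2).
This yields a degree-2 equation in X; solving on (0,1), X = 0.292.
Then n_C = 0.708, n_T = 0.854, so y_C = 0.829.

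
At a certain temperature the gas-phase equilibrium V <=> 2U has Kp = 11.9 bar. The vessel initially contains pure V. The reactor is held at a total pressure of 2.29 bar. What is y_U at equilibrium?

Basis: 1 mol V initially; let X = conversion of V. Extent ξ = X.
Species balance: n_V = 1 − X; n_U = 2X.
Summing: n_T = 1 + X.
Mole fractions y_i = n_i/n_T; Kp = p_U^2 / (p_V) with p_i = y_i·P.
Setting this equal to 11.9 bar and taking the physical root (0 < X < 1) gives X = 0.752.
Then n_U = 1.5, n_T = 1.75, so y_U = 0.858.

y_U = 0.858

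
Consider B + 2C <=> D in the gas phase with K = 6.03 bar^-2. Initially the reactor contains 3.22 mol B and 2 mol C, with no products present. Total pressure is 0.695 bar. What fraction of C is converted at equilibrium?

Take 2 mol C as basis and let X be its fractional conversion, so ξ = X.
Species balance: n_B = 3.22 − X; n_C = 2 − 2X; n_D = X.
Summing: n_T = 5.22 − 2X.
Mole fractions y_i = n_i/n_T; K = p_D / (p_B p_C^2) with p_i = y_i·P.
Substituting and setting equal to 6.03 bar^-2 gives a polynomial in X; the root in (0,1) is X = 0.478.

X = 0.478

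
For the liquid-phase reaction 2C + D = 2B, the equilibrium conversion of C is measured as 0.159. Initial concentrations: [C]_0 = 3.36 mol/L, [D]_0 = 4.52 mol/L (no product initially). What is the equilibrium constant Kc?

Kc = 0.0084 L/mol

Let X = conversion of C.
Concentrations: [C] = 3.36 − 3.36X; [D] = 4.52 − 1.68X; [B] = 3.36X.
At X = 0.159: [C] = 2.83, [D] = 4.25, [B] = 0.534.
Kc = [B]^2 / ([C]^2 [D]) = 0.0084 L/mol.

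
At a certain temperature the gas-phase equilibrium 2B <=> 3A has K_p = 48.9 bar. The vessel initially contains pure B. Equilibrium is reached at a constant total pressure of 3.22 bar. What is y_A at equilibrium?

Let X = conversion of B (basis 1 mol B); extent of reaction ξ = 0.5X.
Mole table: n_B = 1 − X; n_A = 1.5X.
n_T = Σnᵢ = 1 + 0.5X.
Mole fractions y_i = n_i/n_T; K_p = p_A^3 / (p_B^2) with p_i = y_i·P.
Setting this equal to 48.9 bar and taking the physical root (0 < X < 1) gives X = 0.742.
Then n_A = 1.11, n_T = 1.37, so y_A = 0.812.

y_A = 0.812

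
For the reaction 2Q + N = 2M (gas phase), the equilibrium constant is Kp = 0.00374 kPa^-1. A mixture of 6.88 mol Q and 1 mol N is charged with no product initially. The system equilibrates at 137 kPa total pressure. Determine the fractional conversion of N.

Let X = conversion of N (basis 1 mol N); extent of reaction ξ = X.
Species balance: n_Q = 6.88 − 2X; n_N = 1 − X; n_M = 2X.
Total moles n_T = 7.88 − X.
y_i = n_i/n_T, p_i = y_i·P. Kp = p_M^2 / (p_Q^2 p_N).
Substituting and setting equal to 0.00374 kPa^-1 gives a polynomial in X; the root in (0,1) is X = 0.528.

X = 0.528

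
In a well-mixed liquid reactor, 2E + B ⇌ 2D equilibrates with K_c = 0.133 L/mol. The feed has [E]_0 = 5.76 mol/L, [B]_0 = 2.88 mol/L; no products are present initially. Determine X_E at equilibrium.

Let X = conversion of E; extent ξ = 5.76X/2 mol/L.
Concentrations: [E] = 5.76 − 5.76X; [B] = 2.88 − 2.88X; [D] = 5.76X.
K_c = [D]^2 / ([E]^2 [B]).
Equating to 0.133 L/mol: the physical root is X = 0.335.

X = 0.335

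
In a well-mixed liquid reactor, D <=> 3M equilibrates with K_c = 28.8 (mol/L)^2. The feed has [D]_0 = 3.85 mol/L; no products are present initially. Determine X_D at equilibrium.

X = 0.359

Let X = conversion of D; extent ξ = 3.85·X mol/L.
Concentrations: [D] = 3.85 − 3.85X; [M] = 11.6X.
K_c = [M]^3 / ([D]).
Solving K_c = 28.8 for X ∈ (0,1): X = 0.359.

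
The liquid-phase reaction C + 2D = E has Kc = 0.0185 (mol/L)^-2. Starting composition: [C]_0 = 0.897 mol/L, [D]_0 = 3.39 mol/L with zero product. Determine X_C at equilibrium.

X = 0.152

Let X = conversion of C; extent ξ = 0.897·X mol/L.
Concentrations: [C] = 0.897 − 0.897X; [D] = 3.39 − 1.79X; [E] = 0.897X.
Kc = [E] / ([C] [D]^2).
Solving Kc = 0.0185 for X ∈ (0,1): X = 0.152.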